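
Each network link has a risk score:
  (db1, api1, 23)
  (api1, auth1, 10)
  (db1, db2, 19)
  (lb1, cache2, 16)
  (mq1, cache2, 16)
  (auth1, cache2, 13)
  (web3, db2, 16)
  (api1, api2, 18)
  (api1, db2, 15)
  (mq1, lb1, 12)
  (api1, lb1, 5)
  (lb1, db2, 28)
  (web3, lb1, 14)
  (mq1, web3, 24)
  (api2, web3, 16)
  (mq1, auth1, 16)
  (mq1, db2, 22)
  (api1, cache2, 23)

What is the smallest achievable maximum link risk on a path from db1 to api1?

Some routes from db1 to api1:
db1 - db2 - web3 - lb1 - cache2 - auth1 - api1: max(19, 16, 14, 16, 13, 10) = 19
db1 - db2 - web3 - lb1 - cache2 - mq1 - auth1 - api1: max(19, 16, 14, 16, 16, 16, 10) = 19
db1 - db2 - web3 - lb1 - mq1 - auth1 - api1: max(19, 16, 14, 12, 16, 10) = 19
db1 - db2 - web3 - api2 - api1: max(19, 16, 16, 18) = 19
The minimum achievable maximum is 19.

19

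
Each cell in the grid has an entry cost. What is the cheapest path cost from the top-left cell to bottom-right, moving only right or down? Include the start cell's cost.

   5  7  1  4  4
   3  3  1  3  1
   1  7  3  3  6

Best path: r0c0 -> r1c0 -> r1c1 -> r1c2 -> r1c3 -> r1c4 -> r2c4
Cost: 5 + 3 + 3 + 1 + 3 + 1 + 6 = 22
(Top row then right column would cost 28.)

22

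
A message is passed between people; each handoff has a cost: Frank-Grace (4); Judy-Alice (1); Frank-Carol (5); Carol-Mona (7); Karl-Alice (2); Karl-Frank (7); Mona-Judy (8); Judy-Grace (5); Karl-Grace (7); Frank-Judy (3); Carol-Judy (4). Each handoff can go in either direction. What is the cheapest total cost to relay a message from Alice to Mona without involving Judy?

21

Paths from Alice to Mona avoiding Judy:
Alice → Karl → Grace → Frank → Carol → Mona: 2 + 7 + 4 + 5 + 7 = 25
Alice → Karl → Frank → Carol → Mona: 2 + 7 + 5 + 7 = 21
Best route has total 21.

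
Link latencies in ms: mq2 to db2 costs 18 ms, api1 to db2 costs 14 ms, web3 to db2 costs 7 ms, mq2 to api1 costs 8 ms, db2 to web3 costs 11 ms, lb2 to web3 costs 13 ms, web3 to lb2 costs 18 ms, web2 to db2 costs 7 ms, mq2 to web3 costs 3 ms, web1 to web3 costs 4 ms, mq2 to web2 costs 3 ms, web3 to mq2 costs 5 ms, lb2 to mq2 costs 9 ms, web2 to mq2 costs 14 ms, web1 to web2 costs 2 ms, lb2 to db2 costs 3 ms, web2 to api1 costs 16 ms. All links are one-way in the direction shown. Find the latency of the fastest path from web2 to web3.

17

Checking several routes:
web2-mq2-web3: 14 + 3 = 17
web2-api1-db2-web3: 16 + 14 + 11 = 41
web2-db2-web3: 7 + 11 = 18
web2-mq2-db2-web3: 14 + 18 + 11 = 43
Best route has total 17 ms.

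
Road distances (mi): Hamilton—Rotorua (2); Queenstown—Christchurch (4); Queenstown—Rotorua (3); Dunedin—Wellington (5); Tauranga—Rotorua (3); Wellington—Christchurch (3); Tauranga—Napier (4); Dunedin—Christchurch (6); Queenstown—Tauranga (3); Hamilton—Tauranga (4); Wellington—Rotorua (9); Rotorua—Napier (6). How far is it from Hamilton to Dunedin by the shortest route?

15

Comparing a few candidate routes:
Hamilton → Rotorua → Queenstown → Christchurch → Wellington → Dunedin: 2 + 3 + 4 + 3 + 5 = 17
Hamilton → Tauranga → Queenstown → Christchurch → Dunedin: 4 + 3 + 4 + 6 = 17
Hamilton → Rotorua → Wellington → Dunedin: 2 + 9 + 5 = 16
Hamilton → Rotorua → Queenstown → Christchurch → Dunedin: 2 + 3 + 4 + 6 = 15
Best route has total 15 mi.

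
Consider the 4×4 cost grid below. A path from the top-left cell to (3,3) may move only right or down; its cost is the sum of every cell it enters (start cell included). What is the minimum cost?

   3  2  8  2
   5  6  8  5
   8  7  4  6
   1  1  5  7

30

One optimal route is r0c0→r1c0→r2c0→r3c0→r3c1→r3c2→r3c3.
Its cost is 3 + 5 + 8 + 1 + 1 + 5 + 7 = 30.
For comparison, the top-then-right route costs 33.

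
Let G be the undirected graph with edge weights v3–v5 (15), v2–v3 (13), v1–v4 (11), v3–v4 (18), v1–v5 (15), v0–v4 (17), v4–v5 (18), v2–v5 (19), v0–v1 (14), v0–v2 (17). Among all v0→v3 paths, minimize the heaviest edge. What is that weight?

A few of the v0→v3 routes:
v0-v1-v4-v5-v3: max(14, 11, 18, 15) = 18
v0-v1-v5-v3: max(14, 15, 15) = 15
v0-v1-v4-v3: max(14, 11, 18) = 18
v0-v4-v1-v5-v3: max(17, 11, 15, 15) = 17
v0-v2-v3: max(17, 13) = 17
The minimum achievable maximum is 15.

15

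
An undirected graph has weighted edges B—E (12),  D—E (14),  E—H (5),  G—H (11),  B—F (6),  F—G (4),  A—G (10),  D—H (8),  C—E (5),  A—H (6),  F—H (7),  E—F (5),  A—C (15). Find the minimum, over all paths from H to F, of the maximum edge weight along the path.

5

Some routes from H to F:
H -> G -> F: max(11, 4) = 11
H -> F: max(7) = 7
H -> A -> G -> F: max(6, 10, 4) = 10
H -> E -> F: max(5, 5) = 5
Smallest bottleneck: 5.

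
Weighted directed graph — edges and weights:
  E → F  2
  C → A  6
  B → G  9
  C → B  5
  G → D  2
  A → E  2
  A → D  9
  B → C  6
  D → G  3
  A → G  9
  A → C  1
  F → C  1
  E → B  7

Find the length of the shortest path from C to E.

8

Paths from C to E:
C-A-E: 6 + 2 = 8
The minimum is 8.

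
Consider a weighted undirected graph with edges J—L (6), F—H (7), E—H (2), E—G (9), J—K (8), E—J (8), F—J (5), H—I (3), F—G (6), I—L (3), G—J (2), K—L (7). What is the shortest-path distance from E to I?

A few of the E→I routes:
E - G - J - L - I: 9 + 2 + 6 + 3 = 20
E - J - L - I: 8 + 6 + 3 = 17
E - J - F - H - I: 8 + 5 + 7 + 3 = 23
E - H - I: 2 + 3 = 5
E - H - F - J - L - I: 2 + 7 + 5 + 6 + 3 = 23
Shortest: 5.

5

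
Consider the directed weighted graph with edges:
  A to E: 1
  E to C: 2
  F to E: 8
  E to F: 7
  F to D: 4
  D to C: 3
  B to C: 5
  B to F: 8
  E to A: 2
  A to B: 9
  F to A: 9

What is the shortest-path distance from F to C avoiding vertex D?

10

Routes from F to C avoiding D:
F - E - C: 8 + 2 = 10
F - A - E - C: 9 + 1 + 2 = 12
F - E - A - B - C: 8 + 2 + 9 + 5 = 24
F - A - B - C: 9 + 9 + 5 = 23
The minimum is 10.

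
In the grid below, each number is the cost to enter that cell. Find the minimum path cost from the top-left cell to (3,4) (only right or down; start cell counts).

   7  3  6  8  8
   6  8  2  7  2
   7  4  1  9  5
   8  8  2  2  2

25

Cheapest: (0,0)→(0,1)→(0,2)→(1,2)→(2,2)→(3,2)→(3,3)→(3,4)
  7 + 3 + 6 + 2 + 1 + 2 + 2 + 2 = 25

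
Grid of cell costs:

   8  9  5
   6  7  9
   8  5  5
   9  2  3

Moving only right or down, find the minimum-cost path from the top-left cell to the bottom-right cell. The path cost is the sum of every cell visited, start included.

31

One optimal route is r0c0→r1c0→r1c1→r2c1→r3c1→r3c2.
Its cost is 8 + 6 + 7 + 5 + 2 + 3 = 31.
(Top row then right column would cost 39.)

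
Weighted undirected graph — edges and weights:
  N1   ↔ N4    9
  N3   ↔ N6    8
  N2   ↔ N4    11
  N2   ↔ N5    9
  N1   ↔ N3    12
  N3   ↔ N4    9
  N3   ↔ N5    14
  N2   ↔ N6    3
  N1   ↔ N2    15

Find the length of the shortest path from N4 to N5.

20

A few of the N4→N5 routes:
N4 - N2 - N5: 11 + 9 = 20
N4 - N1 - N3 - N5: 9 + 12 + 14 = 35
N4 - N3 - N6 - N2 - N5: 9 + 8 + 3 + 9 = 29
N4 - N3 - N5: 9 + 14 = 23
N4 - N2 - N6 - N3 - N5: 11 + 3 + 8 + 14 = 36
N4 - N1 - N2 - N5: 9 + 15 + 9 = 33
Best route has total 20.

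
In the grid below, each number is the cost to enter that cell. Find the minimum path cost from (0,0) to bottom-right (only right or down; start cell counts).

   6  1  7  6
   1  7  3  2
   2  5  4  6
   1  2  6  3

21

Path [0,0] -> [1,0] -> [2,0] -> [3,0] -> [3,1] -> [3,2] -> [3,3]: 6 + 1 + 2 + 1 + 2 + 6 + 3 = 21.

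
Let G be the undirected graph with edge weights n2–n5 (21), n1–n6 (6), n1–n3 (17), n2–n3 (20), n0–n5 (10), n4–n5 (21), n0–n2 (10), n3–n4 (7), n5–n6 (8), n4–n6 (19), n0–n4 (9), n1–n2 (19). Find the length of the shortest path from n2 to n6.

Some routes from n2 to n6:
n2 - n5 - n6: 21 + 8 = 29
n2 - n0 - n5 - n6: 10 + 10 + 8 = 28
n2 - n1 - n6: 19 + 6 = 25
The minimum is 25.

25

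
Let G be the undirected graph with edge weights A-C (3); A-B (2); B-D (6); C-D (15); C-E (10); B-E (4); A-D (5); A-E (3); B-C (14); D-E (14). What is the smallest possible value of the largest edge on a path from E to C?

3

Some routes from E to C:
E → A → C: max(3, 3) = 3
E → B → A → C: max(4, 2, 3) = 4
E → B → D → A → C: max(4, 6, 5, 3) = 6
E → C: max(10) = 10
Smallest bottleneck: 3.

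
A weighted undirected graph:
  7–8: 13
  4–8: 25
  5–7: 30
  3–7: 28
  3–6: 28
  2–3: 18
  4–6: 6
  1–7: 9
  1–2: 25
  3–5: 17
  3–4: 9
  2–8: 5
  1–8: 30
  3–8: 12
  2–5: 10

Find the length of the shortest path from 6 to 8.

Some routes from 6 to 8:
6 - 4 - 3 - 8: 6 + 9 + 12 = 27
6 - 4 - 3 - 2 - 8: 6 + 9 + 18 + 5 = 38
6 - 4 - 8: 6 + 25 = 31
Best route has total 27.

27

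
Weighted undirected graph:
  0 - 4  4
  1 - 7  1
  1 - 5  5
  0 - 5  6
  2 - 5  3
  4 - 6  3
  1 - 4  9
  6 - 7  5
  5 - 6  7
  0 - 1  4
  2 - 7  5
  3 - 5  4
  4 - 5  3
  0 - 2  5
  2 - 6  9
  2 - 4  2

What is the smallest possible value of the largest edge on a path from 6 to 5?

3

Checking several routes:
6 -> 4 -> 0 -> 1 -> 5: max(3, 4, 4, 5) = 5
6 -> 4 -> 0 -> 1 -> 7 -> 2 -> 5: max(3, 4, 4, 1, 5, 3) = 5
6 -> 4 -> 5: max(3, 3) = 3
6 -> 4 -> 2 -> 5: max(3, 2, 3) = 3
6 -> 4 -> 0 -> 2 -> 5: max(3, 4, 5, 3) = 5
Smallest bottleneck: 3.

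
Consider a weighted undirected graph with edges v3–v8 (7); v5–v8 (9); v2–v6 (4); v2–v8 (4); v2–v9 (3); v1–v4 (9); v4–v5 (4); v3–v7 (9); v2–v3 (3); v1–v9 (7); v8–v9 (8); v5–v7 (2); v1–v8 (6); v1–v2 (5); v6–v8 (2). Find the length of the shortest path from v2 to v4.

Comparing a few candidate routes:
v2 -> v8 -> v5 -> v4: 4 + 9 + 4 = 17
v2 -> v1 -> v4: 5 + 9 = 14
v2 -> v3 -> v7 -> v5 -> v4: 3 + 9 + 2 + 4 = 18
Shortest: 14.

14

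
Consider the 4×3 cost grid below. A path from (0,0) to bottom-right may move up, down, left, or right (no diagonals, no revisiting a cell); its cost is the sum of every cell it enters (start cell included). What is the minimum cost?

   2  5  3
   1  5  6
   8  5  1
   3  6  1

15

Path (0,0) -> (1,0) -> (1,1) -> (2,1) -> (2,2) -> (3,2): 2 + 1 + 5 + 5 + 1 + 1 = 15.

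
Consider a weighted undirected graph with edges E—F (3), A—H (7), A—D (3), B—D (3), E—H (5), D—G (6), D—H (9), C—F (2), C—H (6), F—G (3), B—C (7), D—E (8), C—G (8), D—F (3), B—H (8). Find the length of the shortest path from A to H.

A few of the A→H routes:
A-D-H: 3 + 9 = 12
A-D-F-E-H: 3 + 3 + 3 + 5 = 14
A-H: 7
A-D-B-H: 3 + 3 + 8 = 14
A-D-E-H: 3 + 8 + 5 = 16
A-D-F-C-H: 3 + 3 + 2 + 6 = 14
Shortest: 7.

7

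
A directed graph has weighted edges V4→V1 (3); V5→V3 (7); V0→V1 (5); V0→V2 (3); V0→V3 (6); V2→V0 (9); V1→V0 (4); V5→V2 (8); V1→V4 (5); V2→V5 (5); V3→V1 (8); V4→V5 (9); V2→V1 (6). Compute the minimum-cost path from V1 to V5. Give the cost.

12

Candidate routes:
V1 - V0 - V2 - V5: 4 + 3 + 5 = 12
V1 - V4 - V5: 5 + 9 = 14
The minimum is 12.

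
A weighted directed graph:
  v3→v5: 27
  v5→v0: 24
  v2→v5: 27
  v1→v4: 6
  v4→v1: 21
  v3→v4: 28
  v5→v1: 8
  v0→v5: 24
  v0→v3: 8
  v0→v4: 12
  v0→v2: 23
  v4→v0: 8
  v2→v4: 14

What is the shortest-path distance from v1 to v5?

38

Candidate routes:
v1-v4-v0-v2-v5: 6 + 8 + 23 + 27 = 64
v1-v4-v0-v5: 6 + 8 + 24 = 38
v1-v4-v0-v3-v5: 6 + 8 + 8 + 27 = 49
Best route has total 38.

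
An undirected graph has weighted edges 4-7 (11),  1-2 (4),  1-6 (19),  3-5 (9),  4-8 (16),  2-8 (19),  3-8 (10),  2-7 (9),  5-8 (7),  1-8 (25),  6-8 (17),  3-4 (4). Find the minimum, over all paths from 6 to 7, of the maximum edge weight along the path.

17

Some routes from 6 to 7:
6→8→5→3→4→7: max(17, 7, 9, 4, 11) = 17
6→8→3→4→7: max(17, 10, 4, 11) = 17
6→8→4→7: max(17, 16, 11) = 17
Best route has worst link 17.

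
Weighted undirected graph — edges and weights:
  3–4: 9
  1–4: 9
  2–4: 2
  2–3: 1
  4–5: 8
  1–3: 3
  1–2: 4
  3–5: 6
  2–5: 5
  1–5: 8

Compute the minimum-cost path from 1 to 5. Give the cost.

8

Comparing a few candidate routes:
1 → 5: 8
1 → 3 → 2 → 4 → 5: 3 + 1 + 2 + 8 = 14
1 → 2 → 5: 4 + 5 = 9
1 → 3 → 2 → 5: 3 + 1 + 5 = 9
1 → 3 → 5: 3 + 6 = 9
1 → 2 → 3 → 5: 4 + 1 + 6 = 11
Shortest: 8.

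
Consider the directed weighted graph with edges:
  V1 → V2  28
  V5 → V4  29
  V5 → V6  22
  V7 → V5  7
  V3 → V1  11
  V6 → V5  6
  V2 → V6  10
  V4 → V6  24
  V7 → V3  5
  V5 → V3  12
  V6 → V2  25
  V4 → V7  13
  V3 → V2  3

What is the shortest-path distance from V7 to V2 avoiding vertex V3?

Paths from V7 to V2 avoiding V3:
V7→V5→V4→V6→V2: 7 + 29 + 24 + 25 = 85
V7→V5→V6→V2: 7 + 22 + 25 = 54
Shortest: 54.

54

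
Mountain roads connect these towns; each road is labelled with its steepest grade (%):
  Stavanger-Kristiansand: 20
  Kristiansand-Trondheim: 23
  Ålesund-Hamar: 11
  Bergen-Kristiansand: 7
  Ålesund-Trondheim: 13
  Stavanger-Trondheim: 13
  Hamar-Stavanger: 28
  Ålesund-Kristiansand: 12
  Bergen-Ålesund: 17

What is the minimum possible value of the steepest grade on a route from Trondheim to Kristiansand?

Comparing a few candidate routes:
Trondheim→Kristiansand: max(23) = 23
Trondheim→Stavanger→Kristiansand: max(13, 20) = 20
Trondheim→Ålesund→Bergen→Kristiansand: max(13, 17, 7) = 17
Trondheim→Ålesund→Kristiansand: max(13, 12) = 13
Best route has worst link 13%.

13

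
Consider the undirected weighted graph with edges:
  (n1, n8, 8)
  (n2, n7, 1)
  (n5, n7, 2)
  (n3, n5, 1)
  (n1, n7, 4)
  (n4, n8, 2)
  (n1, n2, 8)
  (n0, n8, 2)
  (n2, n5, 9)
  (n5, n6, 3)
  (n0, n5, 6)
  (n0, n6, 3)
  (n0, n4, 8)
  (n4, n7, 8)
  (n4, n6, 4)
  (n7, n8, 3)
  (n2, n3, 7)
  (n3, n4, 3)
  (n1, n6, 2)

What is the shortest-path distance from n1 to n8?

7

Comparing a few candidate routes:
n1-n7-n8: 4 + 3 = 7
n1-n8: 8
n1-n6-n4-n8: 2 + 4 + 2 = 8
n1-n6-n0-n8: 2 + 3 + 2 = 7
Shortest: 7.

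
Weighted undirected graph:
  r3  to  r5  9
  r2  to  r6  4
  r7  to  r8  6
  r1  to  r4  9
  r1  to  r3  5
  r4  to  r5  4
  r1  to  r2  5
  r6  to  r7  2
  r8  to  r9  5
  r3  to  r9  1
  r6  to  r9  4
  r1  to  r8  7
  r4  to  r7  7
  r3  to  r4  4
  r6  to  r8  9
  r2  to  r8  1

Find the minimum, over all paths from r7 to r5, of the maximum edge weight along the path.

Checking several routes:
r7 → r6 → r2 → r8 → r9 → r3 → r4 → r5: max(2, 4, 1, 5, 1, 4, 4) = 5
r7 → r6 → r9 → r8 → r2 → r1 → r3 → r4 → r5: max(2, 4, 5, 1, 5, 5, 4, 4) = 5
r7 → r6 → r2 → r1 → r3 → r4 → r5: max(2, 4, 5, 5, 4, 4) = 5
r7 → r8 → r2 → r1 → r3 → r4 → r5: max(6, 1, 5, 5, 4, 4) = 6
r7 → r8 → r2 → r6 → r9 → r3 → r4 → r5: max(6, 1, 4, 4, 1, 4, 4) = 6
r7 → r6 → r9 → r3 → r4 → r5: max(2, 4, 1, 4, 4) = 4
Best route has worst link 4.

4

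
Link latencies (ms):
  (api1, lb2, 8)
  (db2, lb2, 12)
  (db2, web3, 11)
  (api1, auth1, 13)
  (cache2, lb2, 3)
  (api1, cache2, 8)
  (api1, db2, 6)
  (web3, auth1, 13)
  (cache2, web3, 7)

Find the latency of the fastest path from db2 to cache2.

A few of the db2→cache2 routes:
db2 → api1 → cache2: 6 + 8 = 14
db2 → web3 → cache2: 11 + 7 = 18
db2 → lb2 → cache2: 12 + 3 = 15
db2 → lb2 → api1 → cache2: 12 + 8 + 8 = 28
db2 → api1 → lb2 → cache2: 6 + 8 + 3 = 17
Shortest: 14 ms.

14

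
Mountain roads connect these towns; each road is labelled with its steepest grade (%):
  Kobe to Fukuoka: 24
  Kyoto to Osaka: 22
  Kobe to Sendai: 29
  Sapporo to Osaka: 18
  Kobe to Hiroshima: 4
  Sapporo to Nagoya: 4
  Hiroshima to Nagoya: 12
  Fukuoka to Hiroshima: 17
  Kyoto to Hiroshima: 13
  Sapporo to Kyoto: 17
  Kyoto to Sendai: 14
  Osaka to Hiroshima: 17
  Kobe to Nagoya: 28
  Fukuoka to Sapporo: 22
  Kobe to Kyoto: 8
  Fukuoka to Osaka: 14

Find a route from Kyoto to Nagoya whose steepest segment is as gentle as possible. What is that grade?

12

A few of the Kyoto→Nagoya routes:
Kyoto → Hiroshima → Osaka → Sapporo → Nagoya: max(13, 17, 18, 4) = 18
Kyoto → Sapporo → Nagoya: max(17, 4) = 17
Kyoto → Hiroshima → Nagoya: max(13, 12) = 13
Kyoto → Kobe → Hiroshima → Nagoya: max(8, 4, 12) = 12
Smallest bottleneck: 12%.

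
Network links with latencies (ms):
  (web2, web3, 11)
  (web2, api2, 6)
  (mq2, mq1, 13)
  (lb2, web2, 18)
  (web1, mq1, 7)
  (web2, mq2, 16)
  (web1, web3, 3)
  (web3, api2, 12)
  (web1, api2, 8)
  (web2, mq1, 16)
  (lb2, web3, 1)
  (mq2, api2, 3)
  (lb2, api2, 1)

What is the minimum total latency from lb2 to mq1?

Checking several routes:
lb2 - api2 - web3 - web1 - mq1: 1 + 12 + 3 + 7 = 23
lb2 - api2 - mq2 - mq1: 1 + 3 + 13 = 17
lb2 - web3 - web1 - api2 - mq2 - mq1: 1 + 3 + 8 + 3 + 13 = 28
lb2 - api2 - web2 - mq1: 1 + 6 + 16 = 23
lb2 - web3 - web1 - mq1: 1 + 3 + 7 = 11
lb2 - api2 - web1 - mq1: 1 + 8 + 7 = 16
Best route has total 11 ms.

11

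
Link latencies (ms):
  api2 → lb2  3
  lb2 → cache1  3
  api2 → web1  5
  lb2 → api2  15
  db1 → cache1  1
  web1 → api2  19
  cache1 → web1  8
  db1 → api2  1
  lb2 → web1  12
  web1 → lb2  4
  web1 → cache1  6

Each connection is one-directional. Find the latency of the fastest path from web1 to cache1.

Paths from web1 to cache1:
web1 → lb2 → cache1: 4 + 3 = 7
web1 → api2 → lb2 → cache1: 19 + 3 + 3 = 25
web1 → cache1: 6
Shortest: 6 ms.

6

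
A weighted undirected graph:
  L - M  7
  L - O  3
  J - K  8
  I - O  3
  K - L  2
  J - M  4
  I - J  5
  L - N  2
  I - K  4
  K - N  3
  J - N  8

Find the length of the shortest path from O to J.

Some routes from O to J:
O→L→K→J: 3 + 2 + 8 = 13
O→I→J: 3 + 5 = 8
O→L→N→J: 3 + 2 + 8 = 13
The minimum is 8.

8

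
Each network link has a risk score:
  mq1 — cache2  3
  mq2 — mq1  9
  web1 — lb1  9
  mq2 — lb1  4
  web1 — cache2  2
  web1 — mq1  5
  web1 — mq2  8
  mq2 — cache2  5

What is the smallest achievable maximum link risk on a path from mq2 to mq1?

Comparing a few candidate routes:
mq2 - cache2 - web1 - mq1: max(5, 2, 5) = 5
mq2 - web1 - cache2 - mq1: max(8, 2, 3) = 8
mq2 - lb1 - web1 - mq1: max(4, 9, 5) = 9
mq2 - web1 - mq1: max(8, 5) = 8
mq2 - cache2 - mq1: max(5, 3) = 5
The minimum achievable maximum is 5.

5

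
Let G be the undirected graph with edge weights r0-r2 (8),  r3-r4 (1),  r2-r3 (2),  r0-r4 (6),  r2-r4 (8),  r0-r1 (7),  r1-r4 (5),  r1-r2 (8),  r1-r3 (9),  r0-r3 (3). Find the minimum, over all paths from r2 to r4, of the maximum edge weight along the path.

2

Comparing a few candidate routes:
r2 → r3 → r0 → r4: max(2, 3, 6) = 6
r2 → r3 → r4: max(2, 1) = 2
r2 → r4: max(8) = 8
r2 → r3 → r0 → r1 → r4: max(2, 3, 7, 5) = 7
The minimum achievable maximum is 2.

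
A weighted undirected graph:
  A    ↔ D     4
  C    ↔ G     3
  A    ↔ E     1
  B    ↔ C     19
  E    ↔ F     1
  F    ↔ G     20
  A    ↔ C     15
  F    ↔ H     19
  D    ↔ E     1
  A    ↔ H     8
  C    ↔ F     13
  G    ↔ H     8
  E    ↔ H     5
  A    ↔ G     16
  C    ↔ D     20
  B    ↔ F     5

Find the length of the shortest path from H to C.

11

Comparing a few candidate routes:
H -> E -> A -> C: 5 + 1 + 15 = 21
H -> E -> F -> C: 5 + 1 + 13 = 19
H -> G -> C: 8 + 3 = 11
H -> A -> E -> F -> C: 8 + 1 + 1 + 13 = 23
Best route has total 11.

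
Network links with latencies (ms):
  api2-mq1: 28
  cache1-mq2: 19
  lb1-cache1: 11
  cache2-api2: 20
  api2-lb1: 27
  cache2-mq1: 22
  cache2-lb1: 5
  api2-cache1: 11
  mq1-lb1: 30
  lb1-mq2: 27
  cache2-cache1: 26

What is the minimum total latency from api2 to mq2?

A few of the api2→mq2 routes:
api2 -> cache1 -> lb1 -> mq2: 11 + 11 + 27 = 49
api2 -> cache1 -> mq2: 11 + 19 = 30
api2 -> cache2 -> lb1 -> mq2: 20 + 5 + 27 = 52
The minimum is 30 ms.

30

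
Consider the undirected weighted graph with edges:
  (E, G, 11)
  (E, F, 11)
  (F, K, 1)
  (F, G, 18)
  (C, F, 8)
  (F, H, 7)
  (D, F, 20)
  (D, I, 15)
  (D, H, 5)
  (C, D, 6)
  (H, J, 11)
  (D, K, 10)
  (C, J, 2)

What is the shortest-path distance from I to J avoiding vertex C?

31

Routes from I to J avoiding C:
I - D - F - H - J: 15 + 20 + 7 + 11 = 53
I - D - K - F - H - J: 15 + 10 + 1 + 7 + 11 = 44
I - D - H - J: 15 + 5 + 11 = 31
The minimum is 31.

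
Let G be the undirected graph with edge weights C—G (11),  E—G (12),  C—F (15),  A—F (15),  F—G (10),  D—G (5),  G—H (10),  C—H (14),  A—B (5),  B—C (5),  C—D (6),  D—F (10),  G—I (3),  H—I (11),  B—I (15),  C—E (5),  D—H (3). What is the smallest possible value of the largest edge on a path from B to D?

A few of the B→D routes:
B -> C -> D: max(5, 6) = 6
B -> C -> G -> F -> D: max(5, 11, 10, 10) = 11
B -> C -> G -> D: max(5, 11, 5) = 11
B -> C -> G -> H -> D: max(5, 11, 10, 3) = 11
B -> C -> G -> I -> H -> D: max(5, 11, 3, 11, 3) = 11
Smallest bottleneck: 6.

6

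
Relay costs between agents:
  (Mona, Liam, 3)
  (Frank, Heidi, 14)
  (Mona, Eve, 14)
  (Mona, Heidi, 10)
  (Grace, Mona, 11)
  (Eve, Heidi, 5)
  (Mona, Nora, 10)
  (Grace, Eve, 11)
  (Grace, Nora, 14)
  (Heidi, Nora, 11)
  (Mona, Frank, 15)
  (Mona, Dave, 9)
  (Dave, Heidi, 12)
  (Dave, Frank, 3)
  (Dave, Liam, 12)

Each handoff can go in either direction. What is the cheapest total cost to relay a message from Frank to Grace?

23

Comparing a few candidate routes:
Frank -> Mona -> Grace: 15 + 11 = 26
Frank -> Dave -> Liam -> Mona -> Grace: 3 + 12 + 3 + 11 = 29
Frank -> Dave -> Heidi -> Eve -> Grace: 3 + 12 + 5 + 11 = 31
Frank -> Heidi -> Eve -> Grace: 14 + 5 + 11 = 30
Frank -> Dave -> Mona -> Grace: 3 + 9 + 11 = 23
Shortest: 23.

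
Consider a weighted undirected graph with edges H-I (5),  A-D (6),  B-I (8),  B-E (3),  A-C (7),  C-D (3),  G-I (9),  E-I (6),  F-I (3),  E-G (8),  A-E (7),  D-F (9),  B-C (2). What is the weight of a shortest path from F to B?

11

Checking several routes:
F → D → A → C → B: 9 + 6 + 7 + 2 = 24
F → I → B: 3 + 8 = 11
F → I → E → B: 3 + 6 + 3 = 12
F → D → C → B: 9 + 3 + 2 = 14
F → I → G → E → B: 3 + 9 + 8 + 3 = 23
F → D → A → E → B: 9 + 6 + 7 + 3 = 25
Shortest: 11.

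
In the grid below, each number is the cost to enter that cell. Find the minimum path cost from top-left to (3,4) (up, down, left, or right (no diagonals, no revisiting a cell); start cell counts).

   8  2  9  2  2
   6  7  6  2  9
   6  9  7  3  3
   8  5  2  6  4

33

Best path: (0,0) -> (0,1) -> (0,2) -> (0,3) -> (1,3) -> (2,3) -> (2,4) -> (3,4)
Cost: 8 + 2 + 9 + 2 + 2 + 3 + 3 + 4 = 33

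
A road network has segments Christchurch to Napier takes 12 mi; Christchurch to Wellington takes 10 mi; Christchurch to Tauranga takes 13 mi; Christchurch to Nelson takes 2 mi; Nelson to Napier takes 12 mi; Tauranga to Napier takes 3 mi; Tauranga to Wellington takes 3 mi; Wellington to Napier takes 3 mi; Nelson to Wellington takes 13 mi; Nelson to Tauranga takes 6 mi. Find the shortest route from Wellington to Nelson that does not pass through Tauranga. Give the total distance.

Checking several routes:
Wellington -> Christchurch -> Nelson: 10 + 2 = 12
Wellington -> Napier -> Christchurch -> Nelson: 3 + 12 + 2 = 17
Wellington -> Napier -> Nelson: 3 + 12 = 15
Wellington -> Nelson: 13
The minimum is 12 mi.

12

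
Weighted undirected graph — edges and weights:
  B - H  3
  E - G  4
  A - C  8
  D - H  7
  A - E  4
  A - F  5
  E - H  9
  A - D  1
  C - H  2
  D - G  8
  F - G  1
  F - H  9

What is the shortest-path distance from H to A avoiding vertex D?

10

Routes from H to A avoiding D:
H → E → A: 9 + 4 = 13
H → F → G → E → A: 9 + 1 + 4 + 4 = 18
H → C → A: 2 + 8 = 10
H → E → G → F → A: 9 + 4 + 1 + 5 = 19
H → F → A: 9 + 5 = 14
The minimum is 10.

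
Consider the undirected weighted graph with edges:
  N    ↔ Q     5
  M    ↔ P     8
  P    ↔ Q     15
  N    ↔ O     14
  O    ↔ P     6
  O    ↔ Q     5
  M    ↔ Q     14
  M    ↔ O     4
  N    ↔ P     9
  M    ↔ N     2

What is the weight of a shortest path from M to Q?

Checking several routes:
M -> O -> Q: 4 + 5 = 9
M -> N -> Q: 2 + 5 = 7
M -> P -> O -> Q: 8 + 6 + 5 = 19
M -> Q: 14
The minimum is 7.

7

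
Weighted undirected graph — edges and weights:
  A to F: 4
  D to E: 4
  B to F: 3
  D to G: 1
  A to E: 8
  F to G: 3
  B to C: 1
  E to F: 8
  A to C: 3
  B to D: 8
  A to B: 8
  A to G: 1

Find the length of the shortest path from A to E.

Some routes from A to E:
A -> E: 8
A -> G -> D -> E: 1 + 1 + 4 = 6
A -> F -> E: 4 + 8 = 12
A -> G -> F -> E: 1 + 3 + 8 = 12
Best route has total 6.

6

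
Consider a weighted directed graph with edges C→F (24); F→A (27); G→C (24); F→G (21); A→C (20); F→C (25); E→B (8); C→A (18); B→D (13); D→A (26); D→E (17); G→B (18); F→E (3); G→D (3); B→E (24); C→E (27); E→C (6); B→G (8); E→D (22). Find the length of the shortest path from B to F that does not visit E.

Candidate routes:
B - D - A - C - F: 13 + 26 + 20 + 24 = 83
B - G - D - A - C - F: 8 + 3 + 26 + 20 + 24 = 81
B - G - C - F: 8 + 24 + 24 = 56
Shortest: 56.

56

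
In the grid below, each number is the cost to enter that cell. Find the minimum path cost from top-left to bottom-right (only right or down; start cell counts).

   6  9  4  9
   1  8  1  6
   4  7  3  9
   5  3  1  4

One optimal route is [0,0] [1,0] [1,1] [1,2] [2,2] [3,2] [3,3].
Its cost is 6 + 1 + 8 + 1 + 3 + 1 + 4 = 24.

24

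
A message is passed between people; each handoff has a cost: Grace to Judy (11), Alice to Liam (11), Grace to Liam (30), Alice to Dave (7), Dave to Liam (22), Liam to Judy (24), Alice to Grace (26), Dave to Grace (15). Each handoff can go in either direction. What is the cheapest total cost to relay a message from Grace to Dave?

Comparing a few candidate routes:
Grace-Liam-Alice-Dave: 30 + 11 + 7 = 48
Grace-Dave: 15
Grace-Alice-Dave: 26 + 7 = 33
Grace-Liam-Dave: 30 + 22 = 52
Shortest: 15.

15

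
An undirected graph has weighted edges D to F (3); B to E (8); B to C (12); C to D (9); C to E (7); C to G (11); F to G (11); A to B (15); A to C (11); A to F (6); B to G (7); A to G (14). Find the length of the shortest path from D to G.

A few of the D→G routes:
D -> F -> G: 3 + 11 = 14
D -> F -> A -> G: 3 + 6 + 14 = 23
D -> C -> G: 9 + 11 = 20
Best route has total 14.

14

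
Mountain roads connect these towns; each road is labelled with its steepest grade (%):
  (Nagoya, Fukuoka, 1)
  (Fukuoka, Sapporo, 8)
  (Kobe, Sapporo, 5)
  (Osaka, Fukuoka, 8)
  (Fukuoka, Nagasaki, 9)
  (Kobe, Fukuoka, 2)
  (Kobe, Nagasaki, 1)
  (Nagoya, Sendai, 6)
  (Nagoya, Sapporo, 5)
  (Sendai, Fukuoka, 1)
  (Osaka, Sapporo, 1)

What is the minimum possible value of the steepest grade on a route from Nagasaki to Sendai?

2

Some routes from Nagasaki to Sendai:
Nagasaki -> Kobe -> Sapporo -> Nagoya -> Sendai: max(1, 5, 5, 6) = 6
Nagasaki -> Kobe -> Sapporo -> Nagoya -> Fukuoka -> Sendai: max(1, 5, 5, 1, 1) = 5
Nagasaki -> Kobe -> Fukuoka -> Sendai: max(1, 2, 1) = 2
Best route has worst link 2%.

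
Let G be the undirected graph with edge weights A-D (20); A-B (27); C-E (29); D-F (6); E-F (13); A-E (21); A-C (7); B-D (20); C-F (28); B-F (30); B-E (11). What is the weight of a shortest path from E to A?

21

Comparing a few candidate routes:
E-F-C-A: 13 + 28 + 7 = 48
E-A: 21
E-C-A: 29 + 7 = 36
E-F-D-A: 13 + 6 + 20 = 39
E-B-D-A: 11 + 20 + 20 = 51
E-B-A: 11 + 27 = 38
Shortest: 21.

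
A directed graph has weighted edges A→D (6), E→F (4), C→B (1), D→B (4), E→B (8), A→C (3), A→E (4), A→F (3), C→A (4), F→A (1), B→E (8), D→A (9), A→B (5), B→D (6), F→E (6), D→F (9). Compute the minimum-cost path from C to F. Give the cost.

7

Checking several routes:
C - A - F: 4 + 3 = 7
C - A - D - F: 4 + 6 + 9 = 19
C - A - E - F: 4 + 4 + 4 = 12
C - B - D - F: 1 + 6 + 9 = 16
C - B - D - A - F: 1 + 6 + 9 + 3 = 19
C - B - E - F: 1 + 8 + 4 = 13
Best route has total 7.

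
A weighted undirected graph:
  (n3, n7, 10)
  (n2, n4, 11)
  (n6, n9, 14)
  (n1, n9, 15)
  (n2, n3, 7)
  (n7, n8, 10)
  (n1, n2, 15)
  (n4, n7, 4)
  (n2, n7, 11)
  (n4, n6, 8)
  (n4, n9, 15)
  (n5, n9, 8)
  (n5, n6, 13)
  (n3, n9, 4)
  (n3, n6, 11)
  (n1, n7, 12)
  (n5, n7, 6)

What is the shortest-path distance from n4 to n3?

14

Comparing a few candidate routes:
n4 - n7 - n2 - n3: 4 + 11 + 7 = 22
n4 - n9 - n3: 15 + 4 = 19
n4 - n6 - n3: 8 + 11 = 19
n4 - n2 - n3: 11 + 7 = 18
n4 - n7 - n3: 4 + 10 = 14
The minimum is 14.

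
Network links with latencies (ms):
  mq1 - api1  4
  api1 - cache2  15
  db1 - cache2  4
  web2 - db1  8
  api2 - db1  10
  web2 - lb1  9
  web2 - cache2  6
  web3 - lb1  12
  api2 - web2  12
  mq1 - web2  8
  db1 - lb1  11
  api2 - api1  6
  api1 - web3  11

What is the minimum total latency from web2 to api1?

12

Comparing a few candidate routes:
web2-cache2-api1: 6 + 15 = 21
web2-mq1-api1: 8 + 4 = 12
web2-db1-api2-api1: 8 + 10 + 6 = 24
web2-cache2-db1-api2-api1: 6 + 4 + 10 + 6 = 26
web2-api2-api1: 12 + 6 = 18
web2-db1-cache2-api1: 8 + 4 + 15 = 27
Shortest: 12 ms.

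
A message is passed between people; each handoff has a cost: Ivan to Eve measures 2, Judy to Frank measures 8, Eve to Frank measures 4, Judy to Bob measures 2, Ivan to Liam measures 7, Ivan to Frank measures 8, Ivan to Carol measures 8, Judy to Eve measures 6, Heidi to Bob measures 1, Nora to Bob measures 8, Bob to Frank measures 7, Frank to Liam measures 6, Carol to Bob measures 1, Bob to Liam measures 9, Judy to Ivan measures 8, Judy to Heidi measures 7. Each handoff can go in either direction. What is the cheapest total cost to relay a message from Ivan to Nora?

Comparing a few candidate routes:
Ivan -> Judy -> Bob -> Nora: 8 + 2 + 8 = 18
Ivan -> Carol -> Bob -> Nora: 8 + 1 + 8 = 17
Ivan -> Eve -> Judy -> Bob -> Nora: 2 + 6 + 2 + 8 = 18
Ivan -> Eve -> Frank -> Bob -> Nora: 2 + 4 + 7 + 8 = 21
Shortest: 17.

17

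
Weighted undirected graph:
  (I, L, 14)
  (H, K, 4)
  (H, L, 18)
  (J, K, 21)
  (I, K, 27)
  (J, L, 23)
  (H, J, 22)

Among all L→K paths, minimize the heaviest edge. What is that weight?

Checking several routes:
L→H→J→K: max(18, 22, 21) = 22
L→J→K: max(23, 21) = 23
L→J→H→K: max(23, 22, 4) = 23
L→H→K: max(18, 4) = 18
Best route has worst link 18.

18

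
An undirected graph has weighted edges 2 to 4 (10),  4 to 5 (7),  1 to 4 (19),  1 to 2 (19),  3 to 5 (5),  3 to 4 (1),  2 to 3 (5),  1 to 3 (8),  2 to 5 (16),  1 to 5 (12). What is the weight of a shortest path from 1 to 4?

Comparing a few candidate routes:
1 -> 5 -> 3 -> 4: 12 + 5 + 1 = 18
1 -> 3 -> 4: 8 + 1 = 9
1 -> 4: 19
The minimum is 9.

9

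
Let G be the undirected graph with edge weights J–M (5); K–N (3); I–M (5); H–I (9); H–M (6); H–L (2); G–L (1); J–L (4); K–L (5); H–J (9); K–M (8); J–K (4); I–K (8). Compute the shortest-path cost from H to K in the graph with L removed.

A few of the H→K routes:
H -> J -> K: 9 + 4 = 13
H -> I -> K: 9 + 8 = 17
H -> M -> I -> K: 6 + 5 + 8 = 19
H -> M -> J -> K: 6 + 5 + 4 = 15
H -> M -> K: 6 + 8 = 14
The minimum is 13.

13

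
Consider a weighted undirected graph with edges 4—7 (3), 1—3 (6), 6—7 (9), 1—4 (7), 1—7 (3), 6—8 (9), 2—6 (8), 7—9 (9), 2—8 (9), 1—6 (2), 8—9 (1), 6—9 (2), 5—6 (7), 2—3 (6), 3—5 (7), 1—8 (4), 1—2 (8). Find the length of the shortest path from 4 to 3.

12

Some routes from 4 to 3:
4 - 7 - 6 - 1 - 3: 3 + 9 + 2 + 6 = 20
4 - 7 - 1 - 2 - 3: 3 + 3 + 8 + 6 = 20
4 - 1 - 2 - 3: 7 + 8 + 6 = 21
4 - 7 - 1 - 6 - 2 - 3: 3 + 3 + 2 + 8 + 6 = 22
4 - 1 - 3: 7 + 6 = 13
4 - 7 - 1 - 3: 3 + 3 + 6 = 12
Best route has total 12.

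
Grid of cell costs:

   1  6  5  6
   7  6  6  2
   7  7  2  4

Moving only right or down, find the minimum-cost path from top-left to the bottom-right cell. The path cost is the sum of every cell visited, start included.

24

One optimal route is [0,0] [0,1] [0,2] [0,3] [1,3] [2,3].
Its cost is 1 + 6 + 5 + 6 + 2 + 4 = 24.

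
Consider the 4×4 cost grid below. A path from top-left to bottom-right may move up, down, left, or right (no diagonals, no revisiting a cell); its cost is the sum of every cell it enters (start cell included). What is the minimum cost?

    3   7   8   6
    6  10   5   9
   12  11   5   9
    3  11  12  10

47

Path [0,0] → [0,1] → [0,2] → [1,2] → [2,2] → [2,3] → [3,3]: 3 + 7 + 8 + 5 + 5 + 9 + 10 = 47.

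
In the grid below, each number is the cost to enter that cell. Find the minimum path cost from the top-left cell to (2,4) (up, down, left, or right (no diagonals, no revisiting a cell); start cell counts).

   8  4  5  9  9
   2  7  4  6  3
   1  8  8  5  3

Cheapest: r0c0→r0c1→r0c2→r1c2→r1c3→r1c4→r2c4
  8 + 4 + 5 + 4 + 6 + 3 + 3 = 33

33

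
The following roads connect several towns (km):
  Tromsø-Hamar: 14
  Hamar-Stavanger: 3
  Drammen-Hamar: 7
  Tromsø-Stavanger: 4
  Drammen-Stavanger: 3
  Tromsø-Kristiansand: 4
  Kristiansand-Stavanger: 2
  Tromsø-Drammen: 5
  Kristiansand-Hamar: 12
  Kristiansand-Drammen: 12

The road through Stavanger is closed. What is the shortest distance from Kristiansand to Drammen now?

9

A few of the Kristiansand→Drammen routes:
Kristiansand - Tromsø - Drammen: 4 + 5 = 9
Kristiansand - Tromsø - Hamar - Drammen: 4 + 14 + 7 = 25
Kristiansand - Hamar - Drammen: 12 + 7 = 19
Kristiansand - Drammen: 12
Best route has total 9 km.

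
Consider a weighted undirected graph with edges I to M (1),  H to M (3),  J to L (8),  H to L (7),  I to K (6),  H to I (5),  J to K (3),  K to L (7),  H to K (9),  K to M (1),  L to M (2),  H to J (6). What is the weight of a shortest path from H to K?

Checking several routes:
H → M → K: 3 + 1 = 4
H → M → I → K: 3 + 1 + 6 = 10
H → I → M → K: 5 + 1 + 1 = 7
H → J → K: 6 + 3 = 9
H → L → M → K: 7 + 2 + 1 = 10
H → K: 9
The minimum is 4.

4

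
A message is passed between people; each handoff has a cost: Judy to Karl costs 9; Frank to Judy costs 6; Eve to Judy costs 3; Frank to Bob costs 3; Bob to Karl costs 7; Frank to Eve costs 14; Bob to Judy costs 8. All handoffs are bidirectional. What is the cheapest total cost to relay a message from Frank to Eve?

9

A few of the Frank→Eve routes:
Frank → Judy → Eve: 6 + 3 = 9
Frank → Eve: 14
Frank → Bob → Judy → Eve: 3 + 8 + 3 = 14
Best route has total 9.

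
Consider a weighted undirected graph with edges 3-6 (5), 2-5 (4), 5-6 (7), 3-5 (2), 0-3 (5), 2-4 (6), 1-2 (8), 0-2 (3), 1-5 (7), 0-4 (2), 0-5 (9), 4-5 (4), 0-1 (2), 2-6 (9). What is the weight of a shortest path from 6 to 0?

10

Comparing a few candidate routes:
6 - 2 - 0: 9 + 3 = 12
6 - 3 - 0: 5 + 5 = 10
6 - 5 - 4 - 0: 7 + 4 + 2 = 13
6 - 3 - 5 - 4 - 0: 5 + 2 + 4 + 2 = 13
The minimum is 10.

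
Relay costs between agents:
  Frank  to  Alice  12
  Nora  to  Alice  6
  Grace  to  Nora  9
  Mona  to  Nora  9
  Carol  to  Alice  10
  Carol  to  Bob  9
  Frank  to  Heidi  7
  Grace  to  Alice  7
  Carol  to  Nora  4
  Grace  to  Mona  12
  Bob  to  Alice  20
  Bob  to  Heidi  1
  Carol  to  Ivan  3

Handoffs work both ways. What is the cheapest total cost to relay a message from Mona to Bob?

Comparing a few candidate routes:
Mona→Nora→Carol→Bob: 9 + 4 + 9 = 22
Mona→Nora→Alice→Frank→Heidi→Bob: 9 + 6 + 12 + 7 + 1 = 35
Mona→Nora→Alice→Bob: 9 + 6 + 20 = 35
Mona→Grace→Alice→Nora→Carol→Bob: 12 + 7 + 6 + 4 + 9 = 38
Mona→Grace→Nora→Carol→Bob: 12 + 9 + 4 + 9 = 34
Mona→Nora→Alice→Carol→Bob: 9 + 6 + 10 + 9 = 34
Shortest: 22.

22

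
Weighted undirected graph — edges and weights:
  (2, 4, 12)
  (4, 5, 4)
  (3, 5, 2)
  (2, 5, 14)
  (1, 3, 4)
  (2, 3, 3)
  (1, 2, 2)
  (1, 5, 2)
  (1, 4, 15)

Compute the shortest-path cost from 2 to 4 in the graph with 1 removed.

Candidate routes:
2 - 4: 12
2 - 3 - 5 - 4: 3 + 2 + 4 = 9
2 - 5 - 4: 14 + 4 = 18
The minimum is 9.

9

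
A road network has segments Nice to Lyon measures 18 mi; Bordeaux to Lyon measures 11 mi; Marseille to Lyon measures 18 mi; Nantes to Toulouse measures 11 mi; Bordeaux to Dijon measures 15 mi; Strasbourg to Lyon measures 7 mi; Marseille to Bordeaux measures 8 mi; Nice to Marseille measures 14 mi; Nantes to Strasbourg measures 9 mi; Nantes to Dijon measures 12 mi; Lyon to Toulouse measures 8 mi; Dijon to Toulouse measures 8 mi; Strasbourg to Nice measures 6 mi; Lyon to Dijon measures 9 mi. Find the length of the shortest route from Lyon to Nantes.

Some routes from Lyon to Nantes:
Lyon -> Dijon -> Toulouse -> Nantes: 9 + 8 + 11 = 28
Lyon -> Dijon -> Nantes: 9 + 12 = 21
Lyon -> Toulouse -> Nantes: 8 + 11 = 19
Lyon -> Toulouse -> Dijon -> Nantes: 8 + 8 + 12 = 28
Lyon -> Strasbourg -> Nantes: 7 + 9 = 16
Best route has total 16 mi.

16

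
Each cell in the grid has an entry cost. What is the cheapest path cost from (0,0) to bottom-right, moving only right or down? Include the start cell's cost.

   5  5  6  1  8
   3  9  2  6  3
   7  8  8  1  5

One optimal route is [0,0] -> [0,1] -> [0,2] -> [0,3] -> [1,3] -> [2,3] -> [2,4].
Its cost is 5 + 5 + 6 + 1 + 6 + 1 + 5 = 29.
(Top row then right column would cost 33.)

29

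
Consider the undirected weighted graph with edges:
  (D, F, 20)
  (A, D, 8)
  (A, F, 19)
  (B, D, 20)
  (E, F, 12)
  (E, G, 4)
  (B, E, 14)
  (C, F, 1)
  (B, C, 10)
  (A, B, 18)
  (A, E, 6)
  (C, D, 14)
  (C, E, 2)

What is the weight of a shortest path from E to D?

14

Comparing a few candidate routes:
E-C-F-D: 2 + 1 + 20 = 23
E-C-F-A-D: 2 + 1 + 19 + 8 = 30
E-F-C-D: 12 + 1 + 14 = 27
E-C-D: 2 + 14 = 16
E-A-D: 6 + 8 = 14
Shortest: 14.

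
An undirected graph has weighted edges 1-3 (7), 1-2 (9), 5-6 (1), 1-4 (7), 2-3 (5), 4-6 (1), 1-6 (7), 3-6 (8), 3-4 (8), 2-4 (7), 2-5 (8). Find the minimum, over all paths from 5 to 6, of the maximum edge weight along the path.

1

A few of the 5→6 routes:
5 → 2 → 4 → 3 → 1 → 6: max(8, 7, 8, 7, 7) = 8
5 → 6: max(1) = 1
5 → 2 → 4 → 1 → 3 → 6: max(8, 7, 7, 7, 8) = 8
5 → 2 → 4 → 1 → 6: max(8, 7, 7, 7) = 8
5 → 2 → 4 → 3 → 6: max(8, 7, 8, 8) = 8
Best route has worst link 1.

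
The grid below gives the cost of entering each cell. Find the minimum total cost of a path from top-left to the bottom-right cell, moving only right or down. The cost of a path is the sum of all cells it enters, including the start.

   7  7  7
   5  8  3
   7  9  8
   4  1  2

26

Best path: [0,0] [1,0] [2,0] [3,0] [3,1] [3,2]
Cost: 7 + 5 + 7 + 4 + 1 + 2 = 26
(Top row then right column would cost 34.)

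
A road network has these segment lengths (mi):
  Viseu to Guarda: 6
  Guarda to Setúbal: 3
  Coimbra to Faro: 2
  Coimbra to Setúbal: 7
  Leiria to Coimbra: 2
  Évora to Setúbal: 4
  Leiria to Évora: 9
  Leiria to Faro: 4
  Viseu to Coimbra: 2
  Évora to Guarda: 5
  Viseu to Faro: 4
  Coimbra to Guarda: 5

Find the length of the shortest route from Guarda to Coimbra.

5

Some routes from Guarda to Coimbra:
Guarda -> Coimbra: 5
Guarda -> Viseu -> Coimbra: 6 + 2 = 8
Guarda -> Viseu -> Faro -> Coimbra: 6 + 4 + 2 = 12
Guarda -> Setúbal -> Coimbra: 3 + 7 = 10
Best route has total 5 mi.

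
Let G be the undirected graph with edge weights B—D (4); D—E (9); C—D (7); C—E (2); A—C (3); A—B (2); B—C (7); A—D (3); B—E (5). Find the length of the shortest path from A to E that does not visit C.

Routes from A to E avoiding C:
A-D-B-E: 3 + 4 + 5 = 12
A-B-D-E: 2 + 4 + 9 = 15
A-B-E: 2 + 5 = 7
A-D-E: 3 + 9 = 12
Best route has total 7.

7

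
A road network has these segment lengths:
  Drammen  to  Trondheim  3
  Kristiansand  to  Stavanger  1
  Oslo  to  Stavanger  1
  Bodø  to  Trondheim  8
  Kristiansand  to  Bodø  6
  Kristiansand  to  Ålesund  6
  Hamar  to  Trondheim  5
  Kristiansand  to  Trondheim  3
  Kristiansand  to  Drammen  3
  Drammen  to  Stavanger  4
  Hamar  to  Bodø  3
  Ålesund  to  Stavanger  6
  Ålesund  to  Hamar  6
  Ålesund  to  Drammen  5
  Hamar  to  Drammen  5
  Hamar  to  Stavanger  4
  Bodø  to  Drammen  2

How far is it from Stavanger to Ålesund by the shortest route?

Checking several routes:
Stavanger→Kristiansand→Drammen→Ålesund: 1 + 3 + 5 = 9
Stavanger→Drammen→Ålesund: 4 + 5 = 9
Stavanger→Kristiansand→Trondheim→Drammen→Ålesund: 1 + 3 + 3 + 5 = 12
Stavanger→Ålesund: 6
Stavanger→Hamar→Ålesund: 4 + 6 = 10
Stavanger→Kristiansand→Ålesund: 1 + 6 = 7
Best route has total 6.

6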